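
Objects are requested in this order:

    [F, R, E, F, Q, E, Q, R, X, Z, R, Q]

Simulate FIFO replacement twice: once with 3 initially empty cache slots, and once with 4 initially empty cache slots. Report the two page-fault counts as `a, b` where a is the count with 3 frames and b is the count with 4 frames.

8, 7

3 frames: F F F . F . . . F F F F → 8 faults.
4 frames: F F F . F . . . F F F . → 7 faults.
7 < 8: adding a frame reduced faults, as is typical.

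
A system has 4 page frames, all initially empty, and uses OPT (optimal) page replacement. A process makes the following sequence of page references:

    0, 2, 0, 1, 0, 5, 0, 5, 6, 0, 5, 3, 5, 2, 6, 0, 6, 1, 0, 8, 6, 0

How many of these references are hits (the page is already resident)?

0 → fault, frames [0]
2 → fault, frames [0, 2]
0 → hit
1 → fault, frames [0, 2, 1]
0 → hit
5 → fault, frames [0, 2, 1, 5]
0 → hit
5 → hit
6 → fault, evict 1, frames [0, 2, 5, 6]
0 → hit
5 → hit
3 → fault, evict 0, frames [2, 5, 6, 3]
5 → hit
2 → hit
6 → hit
0 → fault, evict 3, frames [2, 5, 6, 0]
6 → hit
1 → fault, evict 5, frames [2, 6, 0, 1]
0 → hit
8 → fault, evict 1, frames [2, 6, 0, 8]
6 → hit
0 → hit
Hits: 13.

13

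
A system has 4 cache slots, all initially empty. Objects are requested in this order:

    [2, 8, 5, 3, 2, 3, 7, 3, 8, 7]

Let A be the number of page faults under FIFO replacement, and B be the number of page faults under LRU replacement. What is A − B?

Under FIFO: F F F F . . F . . . → 5 faults.
Under LRU: F F F F . . F . F . → 6 faults.
A − B = 5 − 6 = -1.

-1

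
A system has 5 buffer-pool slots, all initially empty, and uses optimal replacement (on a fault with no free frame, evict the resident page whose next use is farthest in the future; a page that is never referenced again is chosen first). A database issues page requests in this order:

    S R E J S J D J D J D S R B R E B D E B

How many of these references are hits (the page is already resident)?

14

S -> miss, frames {S}
R -> miss, frames {S,R}
E -> miss, frames {S,R,E}
J -> miss, frames {S,R,E,J}
S -> hit
J -> hit
D -> miss, frames {S,R,E,J,D}
J -> hit
D -> hit
J -> hit
D -> hit
S -> hit
R -> hit
B -> miss, evict J, frames {S,R,E,D,B}
R -> hit
E -> hit
B -> hit
D -> hit
E -> hit
B -> hit
Hits: 14.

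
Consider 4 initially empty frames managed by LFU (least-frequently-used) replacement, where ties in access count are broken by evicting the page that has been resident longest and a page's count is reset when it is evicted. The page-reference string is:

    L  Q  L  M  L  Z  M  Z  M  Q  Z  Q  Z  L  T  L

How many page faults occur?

5

L → miss, frames {L}
Q → miss, frames {L,Q}
L → hit
M → miss, frames {L,Q,M}
L → hit
Z → miss, frames {L,Q,M,Z}
M → hit
Z → hit
M → hit
Q → hit
Z → hit
Q → hit
Z → hit
L → hit
T → miss, evict Q, frames {L,M,Z,T}
L → hit
Page faults: 5.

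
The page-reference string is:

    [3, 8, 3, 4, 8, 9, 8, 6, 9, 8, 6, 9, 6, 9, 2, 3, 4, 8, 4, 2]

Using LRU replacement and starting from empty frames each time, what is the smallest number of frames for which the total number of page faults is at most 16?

2

f=1: 20 faults
f=2: 15 faults
f=3: 10 faults
f=4: 9 faults
f=5: 9 faults
f=6: 6 faults
Smallest f with faults ≤ 16 is 2.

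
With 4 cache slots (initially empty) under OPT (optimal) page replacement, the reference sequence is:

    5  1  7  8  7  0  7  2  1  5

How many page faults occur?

5: miss, frames (5)
1: miss, frames (5 1)
7: miss, frames (5 1 7)
8: miss, frames (5 1 7 8)
7: hit
0: miss, evict 8, frames (5 1 7 0)
7: hit
2: miss, evict 0, frames (5 1 7 2)
1: hit
5: hit
Page faults: 6.

6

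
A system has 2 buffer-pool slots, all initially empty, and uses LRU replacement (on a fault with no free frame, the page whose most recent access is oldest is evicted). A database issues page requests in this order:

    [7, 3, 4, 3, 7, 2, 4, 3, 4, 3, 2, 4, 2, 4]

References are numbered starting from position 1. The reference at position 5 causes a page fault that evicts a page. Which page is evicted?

4

pos 1: 7 -> miss, frames (7)
pos 2: 3 -> miss, frames (7 3)
pos 3: 4 -> miss, evict 7, frames (3 4)
pos 4: 3 -> hit
pos 5: 7 -> miss, evict 4, frames (3 7)
At position 5, page 4 is evicted.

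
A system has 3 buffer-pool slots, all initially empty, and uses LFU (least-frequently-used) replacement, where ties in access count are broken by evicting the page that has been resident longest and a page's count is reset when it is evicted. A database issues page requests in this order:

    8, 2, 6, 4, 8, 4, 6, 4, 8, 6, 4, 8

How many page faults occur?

8 -> miss, frames [8]
2 -> miss, frames [8, 2]
6 -> miss, frames [8, 2, 6]
4 -> miss, evict 8, frames [2, 6, 4]
8 -> miss, evict 2, frames [6, 4, 8]
4 -> hit
6 -> hit
4 -> hit
8 -> hit
6 -> hit
4 -> hit
8 -> hit
Page faults: 5.

5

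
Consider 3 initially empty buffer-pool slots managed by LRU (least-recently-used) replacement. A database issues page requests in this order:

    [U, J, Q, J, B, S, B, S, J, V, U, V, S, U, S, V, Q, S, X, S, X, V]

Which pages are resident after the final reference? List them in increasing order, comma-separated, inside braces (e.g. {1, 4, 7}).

U: fault, frames (U)
J: fault, frames (U J)
Q: fault, frames (U J Q)
J: hit
B: fault, evict U, frames (Q J B)
S: fault, evict Q, frames (J B S)
B: hit
S: hit
J: hit
V: fault, evict B, frames (S J V)
U: fault, evict S, frames (J V U)
V: hit
S: fault, evict J, frames (U V S)
U: hit
S: hit
V: hit
Q: fault, evict U, frames (S V Q)
S: hit
X: fault, evict V, frames (Q S X)
S: hit
X: hit
V: fault, evict Q, frames (S X V)

{S, V, X}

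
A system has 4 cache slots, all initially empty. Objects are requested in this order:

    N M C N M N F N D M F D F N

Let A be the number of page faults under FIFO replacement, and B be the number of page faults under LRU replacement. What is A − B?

1

Under FIFO: F F F . . . F . F . . . . F → 6 faults.
Under LRU: F F F . . . F . F . . . . . → 5 faults.
A − B = 6 − 5 = 1.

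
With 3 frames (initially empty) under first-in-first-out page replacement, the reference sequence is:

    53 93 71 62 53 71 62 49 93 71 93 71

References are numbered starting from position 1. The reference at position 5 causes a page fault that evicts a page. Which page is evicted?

93

pos 1: 53 → fault, frames (53)
pos 2: 93 → fault, frames (53 93)
pos 3: 71 → fault, frames (53 93 71)
pos 4: 62 → fault, evict 53, frames (93 71 62)
pos 5: 53 → fault, evict 93, frames (71 62 53)
At position 5, page 93 is evicted.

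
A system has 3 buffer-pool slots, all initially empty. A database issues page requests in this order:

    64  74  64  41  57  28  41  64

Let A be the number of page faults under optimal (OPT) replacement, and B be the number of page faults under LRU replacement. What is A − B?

Under OPT: F F . F F F . . → 5 faults.
Under LRU: F F . F F F . F → 6 faults.
A − B = 5 − 6 = -1.

-1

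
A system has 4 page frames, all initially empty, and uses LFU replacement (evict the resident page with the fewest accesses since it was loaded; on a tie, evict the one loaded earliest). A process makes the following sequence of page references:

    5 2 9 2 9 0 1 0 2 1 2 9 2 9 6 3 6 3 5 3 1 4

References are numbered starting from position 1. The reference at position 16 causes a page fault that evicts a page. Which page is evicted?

6

pos 1: 5: miss, frames {5}
pos 2: 2: miss, frames {5,2}
pos 3: 9: miss, frames {5,2,9}
pos 4: 2: hit
pos 5: 9: hit
pos 6: 0: miss, frames {5,2,9,0}
pos 7: 1: miss, evict 5, frames {2,9,0,1}
pos 8: 0: hit
pos 9: 2: hit
pos 10: 1: hit
pos 11: 2: hit
pos 12: 9: hit
pos 13: 2: hit
pos 14: 9: hit
pos 15: 6: miss, evict 0, frames {2,9,1,6}
pos 16: 3: miss, evict 6, frames {2,9,1,3}
At position 16, page 6 is evicted.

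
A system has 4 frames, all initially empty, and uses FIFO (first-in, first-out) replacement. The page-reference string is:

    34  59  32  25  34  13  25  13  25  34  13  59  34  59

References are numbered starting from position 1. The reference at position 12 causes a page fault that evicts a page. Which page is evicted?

32

pos 1: 34 → miss, frames {34}
pos 2: 59 → miss, frames {34,59}
pos 3: 32 → miss, frames {34,59,32}
pos 4: 25 → miss, frames {34,59,32,25}
pos 5: 34 → hit
pos 6: 13 → miss, evict 34, frames {59,32,25,13}
pos 7: 25 → hit
pos 8: 13 → hit
pos 9: 25 → hit
pos 10: 34 → miss, evict 59, frames {32,25,13,34}
pos 11: 13 → hit
pos 12: 59 → miss, evict 32, frames {25,13,34,59}
At position 12, page 32 is evicted.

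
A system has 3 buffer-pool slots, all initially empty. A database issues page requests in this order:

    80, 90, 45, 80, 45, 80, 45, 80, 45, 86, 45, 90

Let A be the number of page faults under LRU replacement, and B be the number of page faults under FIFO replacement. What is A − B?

1

Under LRU: F F F . . . . . . F . F → 5 faults.
Under FIFO: F F F . . . . . . F . . → 4 faults.
A − B = 5 − 4 = 1.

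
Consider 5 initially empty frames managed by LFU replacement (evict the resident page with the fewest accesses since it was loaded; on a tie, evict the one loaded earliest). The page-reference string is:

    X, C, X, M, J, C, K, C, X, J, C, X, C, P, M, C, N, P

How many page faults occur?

9

X: fault, frames [X]
C: fault, frames [X, C]
X: hit
M: fault, frames [X, C, M]
J: fault, frames [X, C, M, J]
C: hit
K: fault, frames [X, C, M, J, K]
C: hit
X: hit
J: hit
C: hit
X: hit
C: hit
P: fault, evict M, frames [X, C, J, K, P]
M: fault, evict K, frames [X, C, J, P, M]
C: hit
N: fault, evict P, frames [X, C, J, M, N]
P: fault, evict M, frames [X, C, J, N, P]
Page faults: 9.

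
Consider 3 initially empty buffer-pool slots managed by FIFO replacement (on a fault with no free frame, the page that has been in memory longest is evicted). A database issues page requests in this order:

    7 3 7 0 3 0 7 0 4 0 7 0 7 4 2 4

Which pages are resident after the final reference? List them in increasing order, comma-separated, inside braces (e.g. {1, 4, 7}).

{2, 4, 7}

7 → miss, frames {7}
3 → miss, frames {7,3}
7 → hit
0 → miss, frames {7,3,0}
3 → hit
0 → hit
7 → hit
0 → hit
4 → miss, evict 7, frames {3,0,4}
0 → hit
7 → miss, evict 3, frames {0,4,7}
0 → hit
7 → hit
4 → hit
2 → miss, evict 0, frames {4,7,2}
4 → hit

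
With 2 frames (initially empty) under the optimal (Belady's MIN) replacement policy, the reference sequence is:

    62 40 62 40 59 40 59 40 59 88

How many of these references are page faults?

62: fault, frames {62}
40: fault, frames {62,40}
62: hit
40: hit
59: fault, evict 62, frames {40,59}
40: hit
59: hit
40: hit
59: hit
88: fault, evict 59, frames {40,88}
Page faults: 4.

4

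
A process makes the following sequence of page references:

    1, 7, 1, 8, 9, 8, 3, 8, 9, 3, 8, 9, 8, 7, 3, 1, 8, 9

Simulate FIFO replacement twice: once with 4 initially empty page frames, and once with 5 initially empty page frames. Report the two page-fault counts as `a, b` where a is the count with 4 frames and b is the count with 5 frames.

4 frames: F F . F F . F . . . . . . . . F . . → 6 faults.
5 frames: F F . F F . F . . . . . . . . . . . → 5 faults.
5 < 6: adding a frame reduced faults, as is typical.

6, 5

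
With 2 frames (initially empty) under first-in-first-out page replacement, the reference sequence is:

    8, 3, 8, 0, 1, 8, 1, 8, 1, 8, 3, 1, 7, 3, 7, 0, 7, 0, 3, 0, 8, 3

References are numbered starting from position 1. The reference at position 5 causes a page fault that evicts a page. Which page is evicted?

3

pos 1: 8: miss, frames {8}
pos 2: 3: miss, frames {8,3}
pos 3: 8: hit
pos 4: 0: miss, evict 8, frames {3,0}
pos 5: 1: miss, evict 3, frames {0,1}
At position 5, page 3 is evicted.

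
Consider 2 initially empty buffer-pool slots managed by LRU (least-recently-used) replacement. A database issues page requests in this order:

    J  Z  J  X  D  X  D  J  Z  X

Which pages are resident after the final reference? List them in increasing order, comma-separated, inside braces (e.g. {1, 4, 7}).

{X, Z}

J → fault, frames [J]
Z → fault, frames [J, Z]
J → hit
X → fault, evict Z, frames [J, X]
D → fault, evict J, frames [X, D]
X → hit
D → hit
J → fault, evict X, frames [D, J]
Z → fault, evict D, frames [J, Z]
X → fault, evict J, frames [Z, X]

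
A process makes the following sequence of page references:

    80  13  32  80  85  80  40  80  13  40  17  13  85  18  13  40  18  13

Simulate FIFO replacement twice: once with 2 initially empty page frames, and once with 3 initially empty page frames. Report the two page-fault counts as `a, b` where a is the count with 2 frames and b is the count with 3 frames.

17, 12

2 frames: F F F F F . F F F F F F F F F F F F → 17 faults.
3 frames: F F F . F F F . F . F . F F F F . . → 12 faults.
12 < 17: adding a frame reduced faults, as is typical.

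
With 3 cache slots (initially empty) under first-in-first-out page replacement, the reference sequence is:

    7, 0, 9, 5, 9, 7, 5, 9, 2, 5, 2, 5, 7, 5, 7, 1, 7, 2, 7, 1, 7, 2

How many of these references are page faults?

7

7 → miss, frames [7]
0 → miss, frames [7, 0]
9 → miss, frames [7, 0, 9]
5 → miss, evict 7, frames [0, 9, 5]
9 → hit
7 → miss, evict 0, frames [9, 5, 7]
5 → hit
9 → hit
2 → miss, evict 9, frames [5, 7, 2]
5 → hit
2 → hit
5 → hit
7 → hit
5 → hit
7 → hit
1 → miss, evict 5, frames [7, 2, 1]
7 → hit
2 → hit
7 → hit
1 → hit
7 → hit
2 → hit
Page faults: 7.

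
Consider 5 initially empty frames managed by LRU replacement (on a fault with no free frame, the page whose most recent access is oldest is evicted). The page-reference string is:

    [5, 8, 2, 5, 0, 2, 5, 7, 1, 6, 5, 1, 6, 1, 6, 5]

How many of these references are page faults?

7

5 → fault, frames [5]
8 → fault, frames [5, 8]
2 → fault, frames [5, 8, 2]
5 → hit
0 → fault, frames [8, 2, 5, 0]
2 → hit
5 → hit
7 → fault, frames [8, 0, 2, 5, 7]
1 → fault, evict 8, frames [0, 2, 5, 7, 1]
6 → fault, evict 0, frames [2, 5, 7, 1, 6]
5 → hit
1 → hit
6 → hit
1 → hit
6 → hit
5 → hit
Page faults: 7.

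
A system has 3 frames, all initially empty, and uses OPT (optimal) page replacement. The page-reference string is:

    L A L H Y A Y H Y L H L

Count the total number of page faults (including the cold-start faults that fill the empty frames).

5

L: fault, frames (L)
A: fault, frames (L A)
L: hit
H: fault, frames (L A H)
Y: fault, evict L, frames (A H Y)
A: hit
Y: hit
H: hit
Y: hit
L: fault, evict Y, frames (A H L)
H: hit
L: hit
Page faults: 5.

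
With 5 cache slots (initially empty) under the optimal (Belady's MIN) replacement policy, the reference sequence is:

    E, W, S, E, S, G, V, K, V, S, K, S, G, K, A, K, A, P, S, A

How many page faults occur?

8

E -> fault, frames [E]
W -> fault, frames [E, W]
S -> fault, frames [E, W, S]
E -> hit
S -> hit
G -> fault, frames [E, W, S, G]
V -> fault, frames [E, W, S, G, V]
K -> fault, evict W, frames [E, S, G, V, K]
V -> hit
S -> hit
K -> hit
S -> hit
G -> hit
K -> hit
A -> fault, evict V, frames [E, S, G, K, A]
K -> hit
A -> hit
P -> fault, evict K, frames [E, S, G, A, P]
S -> hit
A -> hit
Page faults: 8.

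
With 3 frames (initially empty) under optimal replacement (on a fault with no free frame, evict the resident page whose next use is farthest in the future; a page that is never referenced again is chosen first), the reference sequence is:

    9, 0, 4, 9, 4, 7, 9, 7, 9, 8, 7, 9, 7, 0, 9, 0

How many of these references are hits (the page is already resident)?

9: miss, frames (9)
0: miss, frames (9 0)
4: miss, frames (9 0 4)
9: hit
4: hit
7: miss, evict 4, frames (9 0 7)
9: hit
7: hit
9: hit
8: miss, evict 0, frames (9 7 8)
7: hit
9: hit
7: hit
0: miss, evict 8, frames (9 7 0)
9: hit
0: hit
Hits: 10.

10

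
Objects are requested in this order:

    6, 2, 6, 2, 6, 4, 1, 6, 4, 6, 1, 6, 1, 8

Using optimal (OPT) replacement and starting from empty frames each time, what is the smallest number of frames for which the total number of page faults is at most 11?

2

f=1: 14 faults
f=2: 7 faults
f=3: 5 faults
f=4: 5 faults
f=5: 5 faults
Smallest f with faults ≤ 11 is 2.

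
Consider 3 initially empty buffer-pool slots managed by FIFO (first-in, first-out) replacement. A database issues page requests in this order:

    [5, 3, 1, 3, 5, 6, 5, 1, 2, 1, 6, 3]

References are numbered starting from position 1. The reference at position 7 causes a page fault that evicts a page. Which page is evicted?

3

pos 1: 5 → fault, frames {5}
pos 2: 3 → fault, frames {5,3}
pos 3: 1 → fault, frames {5,3,1}
pos 4: 3 → hit
pos 5: 5 → hit
pos 6: 6 → fault, evict 5, frames {3,1,6}
pos 7: 5 → fault, evict 3, frames {1,6,5}
At position 7, page 3 is evicted.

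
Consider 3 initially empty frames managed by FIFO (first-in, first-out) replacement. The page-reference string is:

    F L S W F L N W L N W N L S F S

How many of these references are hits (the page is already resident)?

F: miss, frames (F)
L: miss, frames (F L)
S: miss, frames (F L S)
W: miss, evict F, frames (L S W)
F: miss, evict L, frames (S W F)
L: miss, evict S, frames (W F L)
N: miss, evict W, frames (F L N)
W: miss, evict F, frames (L N W)
L: hit
N: hit
W: hit
N: hit
L: hit
S: miss, evict L, frames (N W S)
F: miss, evict N, frames (W S F)
S: hit
Hits: 6.

6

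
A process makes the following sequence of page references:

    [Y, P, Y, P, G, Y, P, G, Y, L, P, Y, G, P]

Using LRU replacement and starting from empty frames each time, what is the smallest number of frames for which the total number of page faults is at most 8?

3

f=1: 14 faults
f=2: 12 faults
f=3: 6 faults
f=4: 4 faults
Smallest f with faults ≤ 8 is 3.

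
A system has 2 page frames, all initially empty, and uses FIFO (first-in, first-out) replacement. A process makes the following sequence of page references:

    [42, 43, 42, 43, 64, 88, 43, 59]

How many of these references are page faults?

42 -> fault, frames (42)
43 -> fault, frames (42 43)
42 -> hit
43 -> hit
64 -> fault, evict 42, frames (43 64)
88 -> fault, evict 43, frames (64 88)
43 -> fault, evict 64, frames (88 43)
59 -> fault, evict 88, frames (43 59)
Page faults: 6.

6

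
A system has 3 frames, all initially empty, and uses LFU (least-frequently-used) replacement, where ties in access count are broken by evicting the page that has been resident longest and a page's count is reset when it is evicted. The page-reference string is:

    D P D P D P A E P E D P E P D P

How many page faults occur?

4

D: miss, frames [D]
P: miss, frames [D, P]
D: hit
P: hit
D: hit
P: hit
A: miss, frames [D, P, A]
E: miss, evict A, frames [D, P, E]
P: hit
E: hit
D: hit
P: hit
E: hit
P: hit
D: hit
P: hit
Page faults: 4.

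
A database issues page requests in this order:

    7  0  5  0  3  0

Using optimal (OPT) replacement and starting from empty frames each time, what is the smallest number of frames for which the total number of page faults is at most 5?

f=1: 6 faults
f=2: 4 faults
f=3: 4 faults
f=4: 4 faults
Smallest f with faults ≤ 5 is 2.

2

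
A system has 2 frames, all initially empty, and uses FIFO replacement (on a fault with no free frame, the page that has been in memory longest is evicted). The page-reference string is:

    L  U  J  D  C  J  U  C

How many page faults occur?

L -> fault, frames [L]
U -> fault, frames [L, U]
J -> fault, evict L, frames [U, J]
D -> fault, evict U, frames [J, D]
C -> fault, evict J, frames [D, C]
J -> fault, evict D, frames [C, J]
U -> fault, evict C, frames [J, U]
C -> fault, evict J, frames [U, C]
Page faults: 8.

8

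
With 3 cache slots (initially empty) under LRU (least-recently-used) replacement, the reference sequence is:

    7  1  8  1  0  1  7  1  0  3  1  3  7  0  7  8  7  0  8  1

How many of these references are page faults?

10

7: fault, frames (7)
1: fault, frames (7 1)
8: fault, frames (7 1 8)
1: hit
0: fault, evict 7, frames (8 1 0)
1: hit
7: fault, evict 8, frames (0 1 7)
1: hit
0: hit
3: fault, evict 7, frames (1 0 3)
1: hit
3: hit
7: fault, evict 0, frames (1 3 7)
0: fault, evict 1, frames (3 7 0)
7: hit
8: fault, evict 3, frames (0 7 8)
7: hit
0: hit
8: hit
1: fault, evict 7, frames (0 8 1)
Page faults: 10.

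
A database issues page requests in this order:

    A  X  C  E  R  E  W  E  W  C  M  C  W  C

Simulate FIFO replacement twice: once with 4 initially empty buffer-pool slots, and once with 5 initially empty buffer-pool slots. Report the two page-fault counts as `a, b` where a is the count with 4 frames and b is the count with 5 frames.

4 frames: F F F F F . F . . . F F . . → 8 faults.
5 frames: F F F F F . F . . . F . . . → 7 faults.
7 < 8: adding a frame reduced faults, as is typical.

8, 7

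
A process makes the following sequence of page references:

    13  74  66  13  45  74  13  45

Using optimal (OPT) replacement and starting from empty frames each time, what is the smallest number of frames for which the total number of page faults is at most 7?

f=1: 8 faults
f=2: 6 faults
f=3: 4 faults
f=4: 4 faults
Smallest f with faults ≤ 7 is 2.

2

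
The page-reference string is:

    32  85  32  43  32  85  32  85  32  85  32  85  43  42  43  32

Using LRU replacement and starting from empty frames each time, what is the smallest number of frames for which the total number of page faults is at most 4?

f=1: 16 faults
f=2: 7 faults
f=3: 5 faults
f=4: 4 faults
Smallest f with faults ≤ 4 is 4.

4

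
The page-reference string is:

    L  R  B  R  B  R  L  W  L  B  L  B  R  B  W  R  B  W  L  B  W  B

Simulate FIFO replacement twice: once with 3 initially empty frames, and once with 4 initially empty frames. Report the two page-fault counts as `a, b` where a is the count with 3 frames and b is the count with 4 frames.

3 frames: F F F . . . . F F . . . F F F . . . F . . . → 9 faults.
4 frames: F F F . . . . F . . . . . . . . . . . . . . → 4 faults.
4 < 9: adding a frame reduced faults, as is typical.

9, 4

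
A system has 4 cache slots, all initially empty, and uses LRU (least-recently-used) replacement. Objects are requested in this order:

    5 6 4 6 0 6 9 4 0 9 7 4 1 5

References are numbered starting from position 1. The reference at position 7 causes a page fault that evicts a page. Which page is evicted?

pos 1: 5: fault, frames (5)
pos 2: 6: fault, frames (5 6)
pos 3: 4: fault, frames (5 6 4)
pos 4: 6: hit
pos 5: 0: fault, frames (5 4 6 0)
pos 6: 6: hit
pos 7: 9: fault, evict 5, frames (4 0 6 9)
At position 7, page 5 is evicted.

5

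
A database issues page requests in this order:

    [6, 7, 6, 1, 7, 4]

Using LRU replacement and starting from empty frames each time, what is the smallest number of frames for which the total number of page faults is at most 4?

f=1: 6 faults
f=2: 5 faults
f=3: 4 faults
f=4: 4 faults
Smallest f with faults ≤ 4 is 3.

3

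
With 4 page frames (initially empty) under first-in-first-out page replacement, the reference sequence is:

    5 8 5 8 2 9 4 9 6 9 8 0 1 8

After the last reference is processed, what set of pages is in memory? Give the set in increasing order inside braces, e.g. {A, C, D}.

5 → fault, frames {5}
8 → fault, frames {5,8}
5 → hit
8 → hit
2 → fault, frames {5,8,2}
9 → fault, frames {5,8,2,9}
4 → fault, evict 5, frames {8,2,9,4}
9 → hit
6 → fault, evict 8, frames {2,9,4,6}
9 → hit
8 → fault, evict 2, frames {9,4,6,8}
0 → fault, evict 9, frames {4,6,8,0}
1 → fault, evict 4, frames {6,8,0,1}
8 → hit

{0, 1, 6, 8}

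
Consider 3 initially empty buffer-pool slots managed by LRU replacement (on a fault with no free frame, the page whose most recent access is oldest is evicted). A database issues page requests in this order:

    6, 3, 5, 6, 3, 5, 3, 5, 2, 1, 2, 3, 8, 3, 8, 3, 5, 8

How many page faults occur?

8

6 -> miss, frames (6)
3 -> miss, frames (6 3)
5 -> miss, frames (6 3 5)
6 -> hit
3 -> hit
5 -> hit
3 -> hit
5 -> hit
2 -> miss, evict 6, frames (3 5 2)
1 -> miss, evict 3, frames (5 2 1)
2 -> hit
3 -> miss, evict 5, frames (1 2 3)
8 -> miss, evict 1, frames (2 3 8)
3 -> hit
8 -> hit
3 -> hit
5 -> miss, evict 2, frames (8 3 5)
8 -> hit
Page faults: 8.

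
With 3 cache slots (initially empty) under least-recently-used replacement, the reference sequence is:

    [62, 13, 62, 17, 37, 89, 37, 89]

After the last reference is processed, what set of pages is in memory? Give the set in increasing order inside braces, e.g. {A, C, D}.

{17, 37, 89}

62: fault, frames [62]
13: fault, frames [62, 13]
62: hit
17: fault, frames [13, 62, 17]
37: fault, evict 13, frames [62, 17, 37]
89: fault, evict 62, frames [17, 37, 89]
37: hit
89: hit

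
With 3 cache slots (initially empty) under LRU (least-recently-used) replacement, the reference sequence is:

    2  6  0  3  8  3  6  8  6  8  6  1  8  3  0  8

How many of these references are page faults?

9

2: fault, frames {2}
6: fault, frames {2,6}
0: fault, frames {2,6,0}
3: fault, evict 2, frames {6,0,3}
8: fault, evict 6, frames {0,3,8}
3: hit
6: fault, evict 0, frames {8,3,6}
8: hit
6: hit
8: hit
6: hit
1: fault, evict 3, frames {8,6,1}
8: hit
3: fault, evict 6, frames {1,8,3}
0: fault, evict 1, frames {8,3,0}
8: hit
Page faults: 9.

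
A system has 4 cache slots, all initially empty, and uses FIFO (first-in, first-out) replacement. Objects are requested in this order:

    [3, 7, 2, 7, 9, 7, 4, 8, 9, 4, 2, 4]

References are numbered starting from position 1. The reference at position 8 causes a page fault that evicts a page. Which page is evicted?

7

pos 1: 3 → fault, frames {3}
pos 2: 7 → fault, frames {3,7}
pos 3: 2 → fault, frames {3,7,2}
pos 4: 7 → hit
pos 5: 9 → fault, frames {3,7,2,9}
pos 6: 7 → hit
pos 7: 4 → fault, evict 3, frames {7,2,9,4}
pos 8: 8 → fault, evict 7, frames {2,9,4,8}
At position 8, page 7 is evicted.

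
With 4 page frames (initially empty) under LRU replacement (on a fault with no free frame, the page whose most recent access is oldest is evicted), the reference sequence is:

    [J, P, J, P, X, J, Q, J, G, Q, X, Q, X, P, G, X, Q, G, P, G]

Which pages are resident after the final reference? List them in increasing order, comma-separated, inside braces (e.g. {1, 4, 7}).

{G, P, Q, X}

J: fault, frames [J]
P: fault, frames [J, P]
J: hit
P: hit
X: fault, frames [J, P, X]
J: hit
Q: fault, frames [P, X, J, Q]
J: hit
G: fault, evict P, frames [X, Q, J, G]
Q: hit
X: hit
Q: hit
X: hit
P: fault, evict J, frames [G, Q, X, P]
G: hit
X: hit
Q: hit
G: hit
P: hit
G: hit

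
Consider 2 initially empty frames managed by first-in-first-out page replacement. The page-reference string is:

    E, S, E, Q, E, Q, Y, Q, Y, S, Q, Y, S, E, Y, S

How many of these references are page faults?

E → miss, frames (E)
S → miss, frames (E S)
E → hit
Q → miss, evict E, frames (S Q)
E → miss, evict S, frames (Q E)
Q → hit
Y → miss, evict Q, frames (E Y)
Q → miss, evict E, frames (Y Q)
Y → hit
S → miss, evict Y, frames (Q S)
Q → hit
Y → miss, evict Q, frames (S Y)
S → hit
E → miss, evict S, frames (Y E)
Y → hit
S → miss, evict Y, frames (E S)
Page faults: 10.

10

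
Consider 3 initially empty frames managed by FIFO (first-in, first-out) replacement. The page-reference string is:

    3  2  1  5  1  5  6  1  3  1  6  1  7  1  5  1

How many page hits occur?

3: fault, frames [3]
2: fault, frames [3, 2]
1: fault, frames [3, 2, 1]
5: fault, evict 3, frames [2, 1, 5]
1: hit
5: hit
6: fault, evict 2, frames [1, 5, 6]
1: hit
3: fault, evict 1, frames [5, 6, 3]
1: fault, evict 5, frames [6, 3, 1]
6: hit
1: hit
7: fault, evict 6, frames [3, 1, 7]
1: hit
5: fault, evict 3, frames [1, 7, 5]
1: hit
Hits: 7.

7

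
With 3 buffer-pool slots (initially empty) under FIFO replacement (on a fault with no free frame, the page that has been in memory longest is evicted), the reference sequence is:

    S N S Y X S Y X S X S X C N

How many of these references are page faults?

S: miss, frames {S}
N: miss, frames {S,N}
S: hit
Y: miss, frames {S,N,Y}
X: miss, evict S, frames {N,Y,X}
S: miss, evict N, frames {Y,X,S}
Y: hit
X: hit
S: hit
X: hit
S: hit
X: hit
C: miss, evict Y, frames {X,S,C}
N: miss, evict X, frames {S,C,N}
Page faults: 7.

7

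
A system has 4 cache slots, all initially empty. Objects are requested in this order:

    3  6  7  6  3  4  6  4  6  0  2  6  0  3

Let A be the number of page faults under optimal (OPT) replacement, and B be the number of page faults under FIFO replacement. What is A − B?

Under OPT: F F F . . F . . . F F . . . → 6 faults.
Under FIFO: F F F . . F . . . F F F . F → 8 faults.
A − B = 6 − 8 = -2.

-2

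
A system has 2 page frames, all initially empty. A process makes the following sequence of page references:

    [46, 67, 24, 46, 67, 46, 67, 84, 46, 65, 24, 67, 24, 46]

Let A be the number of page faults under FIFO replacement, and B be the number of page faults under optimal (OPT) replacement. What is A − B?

Under FIFO: F F F F F . . F F F F F . F → 11 faults.
Under OPT: F F F . F . . F . F F F . F → 9 faults.
A − B = 11 − 9 = 2.

2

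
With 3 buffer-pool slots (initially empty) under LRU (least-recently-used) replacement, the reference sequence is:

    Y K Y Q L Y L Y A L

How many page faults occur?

5

Y -> fault, frames [Y]
K -> fault, frames [Y, K]
Y -> hit
Q -> fault, frames [K, Y, Q]
L -> fault, evict K, frames [Y, Q, L]
Y -> hit
L -> hit
Y -> hit
A -> fault, evict Q, frames [L, Y, A]
L -> hit
Page faults: 5.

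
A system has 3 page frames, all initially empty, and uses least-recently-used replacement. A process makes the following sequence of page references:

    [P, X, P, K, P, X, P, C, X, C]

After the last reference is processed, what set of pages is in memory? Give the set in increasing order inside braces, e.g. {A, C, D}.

P → fault, frames {P}
X → fault, frames {P,X}
P → hit
K → fault, frames {X,P,K}
P → hit
X → hit
P → hit
C → fault, evict K, frames {X,P,C}
X → hit
C → hit

{C, P, X}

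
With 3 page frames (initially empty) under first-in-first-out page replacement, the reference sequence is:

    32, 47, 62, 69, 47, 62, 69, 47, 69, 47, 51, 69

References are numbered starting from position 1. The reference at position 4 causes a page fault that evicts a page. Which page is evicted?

32

pos 1: 32 -> fault, frames [32]
pos 2: 47 -> fault, frames [32, 47]
pos 3: 62 -> fault, frames [32, 47, 62]
pos 4: 69 -> fault, evict 32, frames [47, 62, 69]
At position 4, page 32 is evicted.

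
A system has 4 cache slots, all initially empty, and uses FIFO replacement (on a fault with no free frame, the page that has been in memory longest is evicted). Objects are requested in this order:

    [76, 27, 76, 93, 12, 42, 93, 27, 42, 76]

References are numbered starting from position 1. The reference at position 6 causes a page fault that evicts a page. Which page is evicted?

76

pos 1: 76: miss, frames {76}
pos 2: 27: miss, frames {76,27}
pos 3: 76: hit
pos 4: 93: miss, frames {76,27,93}
pos 5: 12: miss, frames {76,27,93,12}
pos 6: 42: miss, evict 76, frames {27,93,12,42}
At position 6, page 76 is evicted.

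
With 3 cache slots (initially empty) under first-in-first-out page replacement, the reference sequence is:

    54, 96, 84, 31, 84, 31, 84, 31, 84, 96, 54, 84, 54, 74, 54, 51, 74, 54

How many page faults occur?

54 → miss, frames {54}
96 → miss, frames {54,96}
84 → miss, frames {54,96,84}
31 → miss, evict 54, frames {96,84,31}
84 → hit
31 → hit
84 → hit
31 → hit
84 → hit
96 → hit
54 → miss, evict 96, frames {84,31,54}
84 → hit
54 → hit
74 → miss, evict 84, frames {31,54,74}
54 → hit
51 → miss, evict 31, frames {54,74,51}
74 → hit
54 → hit
Page faults: 7.

7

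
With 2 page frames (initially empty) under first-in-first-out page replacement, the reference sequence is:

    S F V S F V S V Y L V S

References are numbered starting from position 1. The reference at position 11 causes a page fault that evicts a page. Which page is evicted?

Y

pos 1: S: miss, frames [S]
pos 2: F: miss, frames [S, F]
pos 3: V: miss, evict S, frames [F, V]
pos 4: S: miss, evict F, frames [V, S]
pos 5: F: miss, evict V, frames [S, F]
pos 6: V: miss, evict S, frames [F, V]
pos 7: S: miss, evict F, frames [V, S]
pos 8: V: hit
pos 9: Y: miss, evict V, frames [S, Y]
pos 10: L: miss, evict S, frames [Y, L]
pos 11: V: miss, evict Y, frames [L, V]
At position 11, page Y is evicted.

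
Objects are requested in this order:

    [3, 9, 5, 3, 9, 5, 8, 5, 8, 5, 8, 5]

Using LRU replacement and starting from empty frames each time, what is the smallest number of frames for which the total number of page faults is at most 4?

f=1: 12 faults
f=2: 7 faults
f=3: 4 faults
f=4: 4 faults
Smallest f with faults ≤ 4 is 3.

3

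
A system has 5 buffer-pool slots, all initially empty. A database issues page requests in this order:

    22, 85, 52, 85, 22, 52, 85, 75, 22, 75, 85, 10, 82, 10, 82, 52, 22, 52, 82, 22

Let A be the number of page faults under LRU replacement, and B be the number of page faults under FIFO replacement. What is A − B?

1

Under LRU: F F F . . . . F . . . F F . . F F . . . → 8 faults.
Under FIFO: F F F . . . . F . . . F F . . . F . . . → 7 faults.
A − B = 8 − 7 = 1.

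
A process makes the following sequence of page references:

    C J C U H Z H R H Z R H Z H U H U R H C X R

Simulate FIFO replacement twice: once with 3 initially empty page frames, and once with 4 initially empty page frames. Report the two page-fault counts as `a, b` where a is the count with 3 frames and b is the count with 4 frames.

3 frames: F F . F F F . F . . . . . . F F . . . F F F → 11 faults.
4 frames: F F . F F F . F . . . . . . . . . . . F F . → 8 faults.
8 < 11: adding a frame reduced faults, as is typical.

11, 8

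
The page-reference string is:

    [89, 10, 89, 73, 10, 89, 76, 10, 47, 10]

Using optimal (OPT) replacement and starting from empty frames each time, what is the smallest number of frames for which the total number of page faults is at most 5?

f=1: 10 faults
f=2: 6 faults
f=3: 5 faults
f=4: 5 faults
f=5: 5 faults
Smallest f with faults ≤ 5 is 3.

3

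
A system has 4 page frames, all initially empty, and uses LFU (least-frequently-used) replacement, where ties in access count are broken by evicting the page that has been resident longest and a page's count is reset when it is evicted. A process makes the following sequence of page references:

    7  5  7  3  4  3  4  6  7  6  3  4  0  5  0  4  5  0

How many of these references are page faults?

10

7 -> miss, frames [7]
5 -> miss, frames [7, 5]
7 -> hit
3 -> miss, frames [7, 5, 3]
4 -> miss, frames [7, 5, 3, 4]
3 -> hit
4 -> hit
6 -> miss, evict 5, frames [7, 3, 4, 6]
7 -> hit
6 -> hit
3 -> hit
4 -> hit
0 -> miss, evict 6, frames [7, 3, 4, 0]
5 -> miss, evict 0, frames [7, 3, 4, 5]
0 -> miss, evict 5, frames [7, 3, 4, 0]
4 -> hit
5 -> miss, evict 0, frames [7, 3, 4, 5]
0 -> miss, evict 5, frames [7, 3, 4, 0]
Page faults: 10.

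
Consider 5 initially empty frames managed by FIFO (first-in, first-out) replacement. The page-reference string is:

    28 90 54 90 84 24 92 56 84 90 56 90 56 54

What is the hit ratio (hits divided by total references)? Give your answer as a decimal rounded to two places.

28 → fault, frames [28]
90 → fault, frames [28, 90]
54 → fault, frames [28, 90, 54]
90 → hit
84 → fault, frames [28, 90, 54, 84]
24 → fault, frames [28, 90, 54, 84, 24]
92 → fault, evict 28, frames [90, 54, 84, 24, 92]
56 → fault, evict 90, frames [54, 84, 24, 92, 56]
84 → hit
90 → fault, evict 54, frames [84, 24, 92, 56, 90]
56 → hit
90 → hit
56 → hit
54 → fault, evict 84, frames [24, 92, 56, 90, 54]
Hits: 5 of 14 references → 5/14 = 0.3571.

0.36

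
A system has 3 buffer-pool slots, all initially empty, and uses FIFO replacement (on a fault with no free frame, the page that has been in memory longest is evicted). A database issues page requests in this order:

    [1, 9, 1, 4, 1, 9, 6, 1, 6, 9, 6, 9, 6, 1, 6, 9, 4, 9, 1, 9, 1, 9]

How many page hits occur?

15

1: miss, frames (1)
9: miss, frames (1 9)
1: hit
4: miss, frames (1 9 4)
1: hit
9: hit
6: miss, evict 1, frames (9 4 6)
1: miss, evict 9, frames (4 6 1)
6: hit
9: miss, evict 4, frames (6 1 9)
6: hit
9: hit
6: hit
1: hit
6: hit
9: hit
4: miss, evict 6, frames (1 9 4)
9: hit
1: hit
9: hit
1: hit
9: hit
Hits: 15.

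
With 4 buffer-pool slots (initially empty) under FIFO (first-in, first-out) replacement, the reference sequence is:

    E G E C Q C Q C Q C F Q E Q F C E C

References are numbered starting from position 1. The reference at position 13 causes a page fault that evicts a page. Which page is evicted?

G

pos 1: E -> miss, frames {E}
pos 2: G -> miss, frames {E,G}
pos 3: E -> hit
pos 4: C -> miss, frames {E,G,C}
pos 5: Q -> miss, frames {E,G,C,Q}
pos 6: C -> hit
pos 7: Q -> hit
pos 8: C -> hit
pos 9: Q -> hit
pos 10: C -> hit
pos 11: F -> miss, evict E, frames {G,C,Q,F}
pos 12: Q -> hit
pos 13: E -> miss, evict G, frames {C,Q,F,E}
At position 13, page G is evicted.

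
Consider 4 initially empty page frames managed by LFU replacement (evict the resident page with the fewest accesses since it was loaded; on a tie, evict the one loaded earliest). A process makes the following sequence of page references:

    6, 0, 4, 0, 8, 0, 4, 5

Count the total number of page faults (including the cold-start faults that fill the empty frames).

6 -> fault, frames {6}
0 -> fault, frames {6,0}
4 -> fault, frames {6,0,4}
0 -> hit
8 -> fault, frames {6,0,4,8}
0 -> hit
4 -> hit
5 -> fault, evict 6, frames {0,4,8,5}
Page faults: 5.

5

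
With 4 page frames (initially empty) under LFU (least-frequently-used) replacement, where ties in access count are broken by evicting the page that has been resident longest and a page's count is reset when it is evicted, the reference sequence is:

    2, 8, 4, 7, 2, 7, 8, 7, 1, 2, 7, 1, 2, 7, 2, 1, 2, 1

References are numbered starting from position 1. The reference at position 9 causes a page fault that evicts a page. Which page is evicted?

4

pos 1: 2: fault, frames {2}
pos 2: 8: fault, frames {2,8}
pos 3: 4: fault, frames {2,8,4}
pos 4: 7: fault, frames {2,8,4,7}
pos 5: 2: hit
pos 6: 7: hit
pos 7: 8: hit
pos 8: 7: hit
pos 9: 1: fault, evict 4, frames {2,8,7,1}
At position 9, page 4 is evicted.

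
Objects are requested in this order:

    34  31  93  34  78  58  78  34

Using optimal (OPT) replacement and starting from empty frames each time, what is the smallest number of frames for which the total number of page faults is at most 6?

2

f=1: 8 faults
f=2: 6 faults
f=3: 5 faults
f=4: 5 faults
f=5: 5 faults
Smallest f with faults ≤ 6 is 2.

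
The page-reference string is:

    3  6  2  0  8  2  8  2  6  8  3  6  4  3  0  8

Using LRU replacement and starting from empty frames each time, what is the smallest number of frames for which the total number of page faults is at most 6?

f=1: 16 faults
f=2: 14 faults
f=3: 10 faults
f=4: 9 faults
f=5: 7 faults
f=6: 6 faults
Smallest f with faults ≤ 6 is 6.

6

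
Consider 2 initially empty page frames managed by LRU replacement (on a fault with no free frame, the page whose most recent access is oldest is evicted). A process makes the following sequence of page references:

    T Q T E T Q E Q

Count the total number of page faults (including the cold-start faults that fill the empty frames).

T -> fault, frames (T)
Q -> fault, frames (T Q)
T -> hit
E -> fault, evict Q, frames (T E)
T -> hit
Q -> fault, evict E, frames (T Q)
E -> fault, evict T, frames (Q E)
Q -> hit
Page faults: 5.

5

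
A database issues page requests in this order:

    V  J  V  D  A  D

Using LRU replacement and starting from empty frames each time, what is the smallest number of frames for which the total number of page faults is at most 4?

f=1: 6 faults
f=2: 4 faults
f=3: 4 faults
f=4: 4 faults
Smallest f with faults ≤ 4 is 2.

2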